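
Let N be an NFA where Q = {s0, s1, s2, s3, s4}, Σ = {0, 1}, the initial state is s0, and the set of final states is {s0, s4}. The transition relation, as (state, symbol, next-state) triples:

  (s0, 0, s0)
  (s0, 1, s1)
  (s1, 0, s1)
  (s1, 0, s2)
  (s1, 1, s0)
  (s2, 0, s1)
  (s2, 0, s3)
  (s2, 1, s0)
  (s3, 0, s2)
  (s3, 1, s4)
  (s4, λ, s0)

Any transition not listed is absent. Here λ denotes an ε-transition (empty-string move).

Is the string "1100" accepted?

Start in {s0}.
Read '1': {s0} → {s1}.
Read '1': {s1} → {s0}.
Read '0': {s0} → {s0}.
Read '0': {s0} → {s0}.
The final set {s0} contains the accepting state s0.

Yes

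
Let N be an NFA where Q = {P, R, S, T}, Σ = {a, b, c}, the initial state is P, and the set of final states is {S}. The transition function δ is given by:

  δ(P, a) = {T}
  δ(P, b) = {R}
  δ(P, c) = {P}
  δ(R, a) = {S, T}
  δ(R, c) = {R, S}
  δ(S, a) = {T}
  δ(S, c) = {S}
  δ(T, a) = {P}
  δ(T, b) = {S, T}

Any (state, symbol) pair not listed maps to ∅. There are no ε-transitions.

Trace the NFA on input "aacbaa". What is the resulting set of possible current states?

Start in {P}.
Read 'a': {P} → {T}.
Read 'a': {T} → {P}.
Read 'c': {P} → {P}.
Read 'b': {P} → {R}.
Read 'a': {R} → {S, T}.
Read 'a': {S, T} → {P, T}.

{P, T}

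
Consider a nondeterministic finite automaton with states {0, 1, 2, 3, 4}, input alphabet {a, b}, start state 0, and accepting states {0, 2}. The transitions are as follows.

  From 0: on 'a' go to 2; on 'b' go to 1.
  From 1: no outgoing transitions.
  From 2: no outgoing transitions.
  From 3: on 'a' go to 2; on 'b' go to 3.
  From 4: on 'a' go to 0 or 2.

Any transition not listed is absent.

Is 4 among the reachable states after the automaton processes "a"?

No

Start in {0}.
Read 'a': 0→{2}; now {2}.
State 4 is not in {2}.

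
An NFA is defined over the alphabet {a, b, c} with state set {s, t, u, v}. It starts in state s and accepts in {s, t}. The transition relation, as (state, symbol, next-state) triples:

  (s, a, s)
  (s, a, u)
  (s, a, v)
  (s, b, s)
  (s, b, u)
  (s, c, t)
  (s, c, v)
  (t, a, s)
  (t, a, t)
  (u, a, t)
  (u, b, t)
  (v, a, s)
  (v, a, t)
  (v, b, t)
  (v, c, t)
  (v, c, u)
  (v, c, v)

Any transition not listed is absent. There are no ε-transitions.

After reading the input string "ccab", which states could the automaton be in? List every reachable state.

Start in {s}.
Read 'c': {s} → {t, v}.
Read 'c': {t, v} → {t, u, v}.
Read 'a': {t, u, v} → {s, t}.
Read 'b': {s, t} → {s, u}.

{s, u}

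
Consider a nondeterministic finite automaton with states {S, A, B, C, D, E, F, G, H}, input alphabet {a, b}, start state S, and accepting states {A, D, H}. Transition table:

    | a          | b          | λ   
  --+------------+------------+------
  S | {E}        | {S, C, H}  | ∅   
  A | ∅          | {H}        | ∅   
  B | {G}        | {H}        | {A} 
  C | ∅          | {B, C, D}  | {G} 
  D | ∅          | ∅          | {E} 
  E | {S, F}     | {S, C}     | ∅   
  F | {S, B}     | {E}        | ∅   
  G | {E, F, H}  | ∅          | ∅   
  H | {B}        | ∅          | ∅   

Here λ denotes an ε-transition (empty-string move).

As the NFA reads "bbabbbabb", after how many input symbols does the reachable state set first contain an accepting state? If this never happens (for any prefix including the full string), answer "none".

Start in {S}.
Read 'b': S→{S, C, H}; union {S, C, H}; ε-closure = {S, C, G, H}.
None of the earlier sets intersect F, but {S, C, G, H} does.

1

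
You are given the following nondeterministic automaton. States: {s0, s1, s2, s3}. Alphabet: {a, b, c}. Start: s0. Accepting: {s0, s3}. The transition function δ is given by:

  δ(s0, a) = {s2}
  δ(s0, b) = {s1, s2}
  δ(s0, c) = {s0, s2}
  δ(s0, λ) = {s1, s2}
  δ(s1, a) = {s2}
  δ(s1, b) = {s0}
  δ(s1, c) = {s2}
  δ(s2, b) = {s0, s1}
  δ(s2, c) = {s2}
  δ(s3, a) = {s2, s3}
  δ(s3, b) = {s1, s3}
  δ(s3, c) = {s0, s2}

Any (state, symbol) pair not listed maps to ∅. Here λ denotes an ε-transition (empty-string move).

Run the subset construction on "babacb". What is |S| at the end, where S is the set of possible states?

3

Start: ε-closure({s0}) = {s0, s1, s2}.
Read 'b': s0→{s1, s2}, s1→{s0}, s2→{s0, s1}; now {s0, s1, s2}.
Read 'a': s0→{s2}, s1→{s2}, s2→∅; now {s2}.
Read 'b': s2→{s0, s1}; union {s0, s1}; ε-closure = {s0, s1, s2}.
Read 'a': s0→{s2}, s1→{s2}, s2→∅; now {s2}.
Read 'c': s2→{s2}; now {s2}.
Read 'b': s2→{s0, s1}; union {s0, s1}; ε-closure = {s0, s1, s2}.
That set has 3 states.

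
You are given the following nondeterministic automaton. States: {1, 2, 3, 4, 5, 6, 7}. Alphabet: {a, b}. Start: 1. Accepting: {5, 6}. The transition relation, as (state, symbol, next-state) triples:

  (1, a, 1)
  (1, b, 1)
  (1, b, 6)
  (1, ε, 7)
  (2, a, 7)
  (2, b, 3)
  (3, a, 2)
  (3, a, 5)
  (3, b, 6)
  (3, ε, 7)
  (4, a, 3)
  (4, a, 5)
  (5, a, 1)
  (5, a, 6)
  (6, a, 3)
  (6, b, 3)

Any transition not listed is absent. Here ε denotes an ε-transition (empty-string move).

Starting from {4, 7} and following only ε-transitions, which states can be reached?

{4, 7}

Begin with {4, 7}.
No ε-moves leave this set, so the closure equals the set itself.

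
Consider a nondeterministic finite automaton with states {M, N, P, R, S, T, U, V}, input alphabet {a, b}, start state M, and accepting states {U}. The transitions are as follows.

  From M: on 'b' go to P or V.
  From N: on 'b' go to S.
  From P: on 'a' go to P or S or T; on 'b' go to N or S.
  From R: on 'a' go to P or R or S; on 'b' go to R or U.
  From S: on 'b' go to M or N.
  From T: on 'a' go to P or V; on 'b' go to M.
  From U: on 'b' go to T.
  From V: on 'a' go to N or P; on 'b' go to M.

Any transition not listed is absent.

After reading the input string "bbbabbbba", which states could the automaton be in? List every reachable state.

Start in {M}.
Read 'b': M→{P, V}; now {P, V}.
Read 'b': P→{N, S}, V→{M}; now {M, N, S}.
Read 'b': M→{P, V}, N→{S}, S→{M, N}; now {M, N, P, S, V}.
Read 'a': M→∅, N→∅, P→{P, S, T}, S→∅, V→{N, P}; now {N, P, S, T}.
Read 'b': N→{S}, P→{N, S}, S→{M, N}, T→{M}; now {M, N, S}.
Read 'b': M→{P, V}, N→{S}, S→{M, N}; now {M, N, P, S, V}.
Read 'b': M→{P, V}, N→{S}, P→{N, S}, S→{M, N}, V→{M}; now {M, N, P, S, V}.
Read 'b': M→{P, V}, N→{S}, P→{N, S}, S→{M, N}, V→{M}; now {M, N, P, S, V}.
Read 'a': M→∅, N→∅, P→{P, S, T}, S→∅, V→{N, P}; now {N, P, S, T}.

{N, P, S, T}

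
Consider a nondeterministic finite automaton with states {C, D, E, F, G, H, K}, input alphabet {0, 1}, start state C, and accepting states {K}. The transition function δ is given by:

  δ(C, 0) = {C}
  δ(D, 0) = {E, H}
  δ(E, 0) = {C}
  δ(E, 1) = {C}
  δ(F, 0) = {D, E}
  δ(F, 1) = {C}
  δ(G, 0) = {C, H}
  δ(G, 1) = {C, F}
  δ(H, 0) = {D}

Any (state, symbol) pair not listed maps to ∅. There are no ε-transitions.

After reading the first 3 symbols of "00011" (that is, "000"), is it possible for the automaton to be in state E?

Start in {C}.
Read '0': C→{C}; now {C}.
Read '0': C→{C}; now {C}.
Read '0': C→{C}; now {C}.
State E is not in {C}.

No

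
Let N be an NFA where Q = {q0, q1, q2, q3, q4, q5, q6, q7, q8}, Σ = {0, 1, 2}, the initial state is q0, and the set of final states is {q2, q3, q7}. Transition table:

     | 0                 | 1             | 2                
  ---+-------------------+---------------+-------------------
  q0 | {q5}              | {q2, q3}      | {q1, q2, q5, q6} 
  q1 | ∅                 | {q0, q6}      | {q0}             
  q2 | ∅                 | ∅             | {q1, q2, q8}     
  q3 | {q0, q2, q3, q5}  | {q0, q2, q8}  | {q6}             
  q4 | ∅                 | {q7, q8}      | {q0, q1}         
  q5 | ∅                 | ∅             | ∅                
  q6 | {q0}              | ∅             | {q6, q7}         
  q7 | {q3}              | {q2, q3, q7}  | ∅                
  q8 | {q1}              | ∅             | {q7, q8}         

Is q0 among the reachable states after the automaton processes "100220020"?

Yes

Start in {q0}.
Read '1': q0→{q2, q3}; now {q2, q3}.
Read '0': q2→∅, q3→{q0, q2, q3, q5}; now {q0, q2, q3, q5}.
Read '0': q0→{q5}, q2→∅, q3→{q0, q2, q3, q5}, q5→∅; now {q0, q2, q3, q5}.
Read '2': q0→{q1, q2, q5, q6}, q2→{q1, q2, q8}, q3→{q6}, q5→∅; now {q1, q2, q5, q6, q8}.
Read '2': q1→{q0}, q2→{q1, q2, q8}, q5→∅, q6→{q6, q7}, q8→{q7, q8}; now {q0, q1, q2, q6, q7, q8}.
Read '0': q0→{q5}, q1→∅, q2→∅, q6→{q0}, q7→{q3}, q8→{q1}; now {q0, q1, q3, q5}.
Read '0': q0→{q5}, q1→∅, q3→{q0, q2, q3, q5}, q5→∅; now {q0, q2, q3, q5}.
Read '2': q0→{q1, q2, q5, q6}, q2→{q1, q2, q8}, q3→{q6}, q5→∅; now {q1, q2, q5, q6, q8}.
Read '0': q1→∅, q2→∅, q5→∅, q6→{q0}, q8→{q1}; now {q0, q1}.
State q0 is in {q0, q1}.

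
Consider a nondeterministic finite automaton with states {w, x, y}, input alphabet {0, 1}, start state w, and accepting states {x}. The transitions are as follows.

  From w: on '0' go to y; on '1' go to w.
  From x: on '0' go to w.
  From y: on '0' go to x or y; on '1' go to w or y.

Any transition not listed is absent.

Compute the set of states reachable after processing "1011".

{w, y}

Start in {w}.
Read '1': w→{w}; now {w}.
Read '0': w→{y}; now {y}.
Read '1': y→{w, y}; now {w, y}.
Read '1': w→{w}, y→{w, y}; now {w, y}.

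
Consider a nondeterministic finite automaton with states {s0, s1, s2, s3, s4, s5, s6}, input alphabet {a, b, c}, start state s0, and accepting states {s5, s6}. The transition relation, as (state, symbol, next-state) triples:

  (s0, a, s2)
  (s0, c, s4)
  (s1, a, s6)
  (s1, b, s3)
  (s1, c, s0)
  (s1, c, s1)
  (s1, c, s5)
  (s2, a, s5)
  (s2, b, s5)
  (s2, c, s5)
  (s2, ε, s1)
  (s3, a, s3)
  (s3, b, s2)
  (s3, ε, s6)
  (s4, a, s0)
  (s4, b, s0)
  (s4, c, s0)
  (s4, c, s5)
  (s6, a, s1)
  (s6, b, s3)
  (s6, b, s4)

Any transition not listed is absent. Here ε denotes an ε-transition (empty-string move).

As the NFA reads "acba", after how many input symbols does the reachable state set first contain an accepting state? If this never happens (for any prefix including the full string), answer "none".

2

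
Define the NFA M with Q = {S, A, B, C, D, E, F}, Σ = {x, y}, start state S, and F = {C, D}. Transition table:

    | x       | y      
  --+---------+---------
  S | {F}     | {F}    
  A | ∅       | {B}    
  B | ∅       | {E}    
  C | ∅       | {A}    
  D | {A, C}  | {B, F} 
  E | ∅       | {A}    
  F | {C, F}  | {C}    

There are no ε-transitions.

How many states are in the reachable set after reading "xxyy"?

2

Start in {S}.
Read 'x': {S} → {F}.
Read 'x': {F} → {C, F}.
Read 'y': {C, F} → {A, C}.
Read 'y': {A, C} → {A, B}.
That set has 2 states.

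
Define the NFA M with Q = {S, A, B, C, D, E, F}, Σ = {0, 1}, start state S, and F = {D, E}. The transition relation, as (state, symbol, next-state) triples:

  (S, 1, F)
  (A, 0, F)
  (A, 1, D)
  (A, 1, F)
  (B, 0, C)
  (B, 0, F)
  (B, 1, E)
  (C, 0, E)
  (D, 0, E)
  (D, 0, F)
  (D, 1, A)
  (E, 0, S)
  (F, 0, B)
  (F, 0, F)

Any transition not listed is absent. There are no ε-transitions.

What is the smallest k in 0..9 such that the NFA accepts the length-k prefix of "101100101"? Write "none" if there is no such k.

3

Start in {S}.
Read '1': S→{F}; now {F}.
Read '0': F→{B, F}; now {B, F}.
Read '1': B→{E}, F→∅; now {E}.
None of the earlier sets intersect F, but {E} does.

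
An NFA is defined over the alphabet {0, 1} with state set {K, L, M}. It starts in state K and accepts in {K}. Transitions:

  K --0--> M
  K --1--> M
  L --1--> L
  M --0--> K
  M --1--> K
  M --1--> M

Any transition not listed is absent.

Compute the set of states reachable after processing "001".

Start in {K}.
Read '0': K→{M}; now {M}.
Read '0': M→{K}; now {K}.
Read '1': K→{M}; now {M}.

{M}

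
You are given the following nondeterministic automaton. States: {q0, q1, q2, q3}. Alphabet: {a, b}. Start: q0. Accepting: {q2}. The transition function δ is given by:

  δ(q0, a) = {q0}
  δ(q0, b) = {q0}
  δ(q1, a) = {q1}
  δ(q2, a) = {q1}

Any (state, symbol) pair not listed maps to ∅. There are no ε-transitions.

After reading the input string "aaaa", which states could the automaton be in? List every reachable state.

{q0}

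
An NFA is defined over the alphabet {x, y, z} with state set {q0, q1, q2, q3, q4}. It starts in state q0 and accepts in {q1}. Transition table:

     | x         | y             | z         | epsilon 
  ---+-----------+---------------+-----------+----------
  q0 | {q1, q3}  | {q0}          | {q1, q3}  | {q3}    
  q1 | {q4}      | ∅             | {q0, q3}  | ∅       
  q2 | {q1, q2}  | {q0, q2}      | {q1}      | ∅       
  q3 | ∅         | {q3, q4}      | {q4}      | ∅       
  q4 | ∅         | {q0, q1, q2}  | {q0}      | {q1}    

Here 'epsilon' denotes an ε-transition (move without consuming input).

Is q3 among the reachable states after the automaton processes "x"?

Yes

Start: ε-closure({q0}) = {q0, q3}.
Read 'x': q0→{q1, q3}, q3→∅; now {q1, q3}.
State q3 is in {q1, q3}.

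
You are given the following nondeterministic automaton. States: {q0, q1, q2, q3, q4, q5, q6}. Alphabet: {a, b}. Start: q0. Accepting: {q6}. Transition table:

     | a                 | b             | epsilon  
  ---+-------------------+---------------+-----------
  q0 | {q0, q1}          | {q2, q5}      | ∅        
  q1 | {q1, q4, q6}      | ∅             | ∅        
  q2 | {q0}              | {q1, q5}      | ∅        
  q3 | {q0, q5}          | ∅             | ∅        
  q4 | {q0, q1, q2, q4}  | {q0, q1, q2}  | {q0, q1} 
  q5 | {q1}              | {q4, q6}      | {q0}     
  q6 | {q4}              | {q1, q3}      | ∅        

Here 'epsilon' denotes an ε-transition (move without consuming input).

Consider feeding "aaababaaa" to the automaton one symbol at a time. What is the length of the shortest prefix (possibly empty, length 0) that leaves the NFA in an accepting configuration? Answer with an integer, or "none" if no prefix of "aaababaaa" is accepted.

2

Start in {q0}.
Read 'a': {q0} → {q0, q1}.
Read 'a': {q0, q1} → {q0, q1, q4, q6}.
None of the earlier sets intersect F, but {q0, q1, q4, q6} does.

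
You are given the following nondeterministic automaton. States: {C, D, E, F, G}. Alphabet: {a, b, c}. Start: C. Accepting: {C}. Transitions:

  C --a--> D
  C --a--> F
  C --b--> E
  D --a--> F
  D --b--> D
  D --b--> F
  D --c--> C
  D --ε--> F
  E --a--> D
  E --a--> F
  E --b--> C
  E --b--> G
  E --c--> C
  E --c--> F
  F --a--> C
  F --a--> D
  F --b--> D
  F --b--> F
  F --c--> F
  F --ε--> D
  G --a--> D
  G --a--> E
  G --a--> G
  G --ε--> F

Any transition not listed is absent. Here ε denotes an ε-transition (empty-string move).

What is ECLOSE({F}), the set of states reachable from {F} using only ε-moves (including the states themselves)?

{D, F}

Begin with {F}.
ε-move F → D; add D.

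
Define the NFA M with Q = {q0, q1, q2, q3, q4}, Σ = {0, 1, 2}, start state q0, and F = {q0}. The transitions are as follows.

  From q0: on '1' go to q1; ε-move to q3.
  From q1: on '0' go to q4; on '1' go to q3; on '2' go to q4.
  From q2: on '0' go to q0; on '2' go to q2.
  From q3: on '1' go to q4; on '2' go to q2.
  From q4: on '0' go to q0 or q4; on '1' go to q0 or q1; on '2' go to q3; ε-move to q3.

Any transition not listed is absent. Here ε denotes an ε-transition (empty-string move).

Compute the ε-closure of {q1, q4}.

{q1, q3, q4}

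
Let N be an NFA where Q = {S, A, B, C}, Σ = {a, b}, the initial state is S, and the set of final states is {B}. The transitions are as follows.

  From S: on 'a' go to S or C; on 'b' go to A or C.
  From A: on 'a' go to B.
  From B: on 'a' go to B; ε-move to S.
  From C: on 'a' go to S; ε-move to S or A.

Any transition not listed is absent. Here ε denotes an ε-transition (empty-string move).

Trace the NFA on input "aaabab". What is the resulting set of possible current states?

{S, A, C}

Start in {S}.
Read 'a': {S} → {S, A, C}.
Read 'a': {S, A, C} → {S, A, B, C}.
Read 'a': {S, A, B, C} → {S, A, B, C}.
Read 'b': {S, A, B, C} → {S, A, C}.
Read 'a': {S, A, C} → {S, A, B, C}.
Read 'b': {S, A, B, C} → {S, A, C}.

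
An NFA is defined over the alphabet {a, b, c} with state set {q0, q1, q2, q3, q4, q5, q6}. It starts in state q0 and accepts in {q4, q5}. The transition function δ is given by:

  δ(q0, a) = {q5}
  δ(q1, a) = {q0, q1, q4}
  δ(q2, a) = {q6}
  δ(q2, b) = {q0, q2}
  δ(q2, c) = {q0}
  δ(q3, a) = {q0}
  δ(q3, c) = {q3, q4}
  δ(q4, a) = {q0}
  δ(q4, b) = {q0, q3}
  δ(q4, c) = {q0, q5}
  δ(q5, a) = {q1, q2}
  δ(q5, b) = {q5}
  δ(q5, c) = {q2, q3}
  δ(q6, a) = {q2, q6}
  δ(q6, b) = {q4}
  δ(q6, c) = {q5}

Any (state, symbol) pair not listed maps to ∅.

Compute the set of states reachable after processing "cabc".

∅

Start in {q0}.
Read 'c': q0→∅; now ∅.
The set is empty and remains empty for the remaining 3 symbols.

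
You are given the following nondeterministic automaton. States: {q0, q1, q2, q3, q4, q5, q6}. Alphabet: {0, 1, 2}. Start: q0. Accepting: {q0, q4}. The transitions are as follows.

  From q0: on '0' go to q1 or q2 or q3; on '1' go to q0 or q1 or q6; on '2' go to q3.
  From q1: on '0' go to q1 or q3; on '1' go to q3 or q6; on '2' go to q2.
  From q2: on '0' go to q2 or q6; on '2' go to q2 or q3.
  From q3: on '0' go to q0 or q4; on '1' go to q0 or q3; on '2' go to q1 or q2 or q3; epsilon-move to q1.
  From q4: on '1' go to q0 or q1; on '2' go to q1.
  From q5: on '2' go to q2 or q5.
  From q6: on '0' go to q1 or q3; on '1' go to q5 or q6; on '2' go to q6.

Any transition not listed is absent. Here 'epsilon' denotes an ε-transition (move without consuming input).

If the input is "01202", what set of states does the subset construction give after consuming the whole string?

{q1, q2, q3, q6}

Start in {q0}.
Read '0': {q0} → {q1, q2, q3}.
Read '1': {q1, q2, q3} → {q0, q1, q3, q6}.
Read '2': {q0, q1, q3, q6} → {q1, q2, q3, q6}.
Read '0': {q1, q2, q3, q6} → {q0, q1, q2, q3, q4, q6}.
Read '2': {q0, q1, q2, q3, q4, q6} → {q1, q2, q3, q6}.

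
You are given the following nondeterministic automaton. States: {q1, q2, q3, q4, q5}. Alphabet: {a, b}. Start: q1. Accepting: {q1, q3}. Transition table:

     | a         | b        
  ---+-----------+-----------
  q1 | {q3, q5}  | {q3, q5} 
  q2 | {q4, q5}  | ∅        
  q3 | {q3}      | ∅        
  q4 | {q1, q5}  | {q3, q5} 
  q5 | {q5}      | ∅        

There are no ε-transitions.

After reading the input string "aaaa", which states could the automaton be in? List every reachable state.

{q3, q5}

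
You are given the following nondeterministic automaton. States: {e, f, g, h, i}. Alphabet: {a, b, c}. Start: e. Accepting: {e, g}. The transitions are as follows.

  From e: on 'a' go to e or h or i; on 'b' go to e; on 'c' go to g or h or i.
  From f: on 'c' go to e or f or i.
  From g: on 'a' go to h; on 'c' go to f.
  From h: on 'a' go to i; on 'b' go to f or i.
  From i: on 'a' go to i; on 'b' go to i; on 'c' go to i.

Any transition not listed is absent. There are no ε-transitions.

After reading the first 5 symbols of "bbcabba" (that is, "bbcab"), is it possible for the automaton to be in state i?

Yes

Start in {e}.
Read 'b': e→{e}; now {e}.
Read 'b': e→{e}; now {e}.
Read 'c': e→{g, h, i}; now {g, h, i}.
Read 'a': g→{h}, h→{i}, i→{i}; now {h, i}.
Read 'b': h→{f, i}, i→{i}; now {f, i}.
State i is in {f, i}.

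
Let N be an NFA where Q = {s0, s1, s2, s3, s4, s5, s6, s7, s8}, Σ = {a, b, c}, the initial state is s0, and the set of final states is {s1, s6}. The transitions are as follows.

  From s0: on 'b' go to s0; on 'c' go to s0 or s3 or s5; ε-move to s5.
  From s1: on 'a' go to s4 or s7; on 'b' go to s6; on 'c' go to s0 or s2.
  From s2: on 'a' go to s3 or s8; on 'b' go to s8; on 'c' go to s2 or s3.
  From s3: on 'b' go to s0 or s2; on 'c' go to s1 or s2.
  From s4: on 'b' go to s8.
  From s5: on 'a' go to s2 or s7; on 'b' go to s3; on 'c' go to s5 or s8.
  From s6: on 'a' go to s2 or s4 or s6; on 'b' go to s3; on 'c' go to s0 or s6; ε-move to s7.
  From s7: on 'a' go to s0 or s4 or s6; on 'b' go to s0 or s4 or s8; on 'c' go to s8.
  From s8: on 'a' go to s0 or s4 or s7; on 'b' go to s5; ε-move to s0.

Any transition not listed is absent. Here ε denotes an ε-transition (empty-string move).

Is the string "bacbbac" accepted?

Start: ε-closure({s0}) = {s0, s5}.
Read 'b': {s0, s5} → {s0, s3, s5}.
Read 'a': {s0, s3, s5} → {s2, s7}.
Read 'c': {s2, s7} → {s0, s2, s3, s5, s8}.
Read 'b': {s0, s2, s3, s5, s8} → {s0, s2, s3, s5, s8}.
Read 'b': {s0, s2, s3, s5, s8} → {s0, s2, s3, s5, s8}.
Read 'a': {s0, s2, s3, s5, s8} → {s0, s2, s3, s4, s5, s7, s8}.
Read 'c': {s0, s2, s3, s4, s5, s7, s8} → {s0, s1, s2, s3, s5, s8}.
The final set {s0, s1, s2, s3, s5, s8} contains the accepting state s1.

Yes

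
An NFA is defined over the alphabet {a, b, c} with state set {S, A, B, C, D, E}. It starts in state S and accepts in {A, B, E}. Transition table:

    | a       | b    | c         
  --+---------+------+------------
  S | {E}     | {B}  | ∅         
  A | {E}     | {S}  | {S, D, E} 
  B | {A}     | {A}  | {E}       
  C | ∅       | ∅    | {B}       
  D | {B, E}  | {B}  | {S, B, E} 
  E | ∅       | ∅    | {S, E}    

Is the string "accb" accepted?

Yes

Start in {S}.
Read 'a': {S} → {E}.
Read 'c': {E} → {S, E}.
Read 'c': {S, E} → {S, E}.
Read 'b': {S, E} → {B}.
The final set {B} contains the accepting state B.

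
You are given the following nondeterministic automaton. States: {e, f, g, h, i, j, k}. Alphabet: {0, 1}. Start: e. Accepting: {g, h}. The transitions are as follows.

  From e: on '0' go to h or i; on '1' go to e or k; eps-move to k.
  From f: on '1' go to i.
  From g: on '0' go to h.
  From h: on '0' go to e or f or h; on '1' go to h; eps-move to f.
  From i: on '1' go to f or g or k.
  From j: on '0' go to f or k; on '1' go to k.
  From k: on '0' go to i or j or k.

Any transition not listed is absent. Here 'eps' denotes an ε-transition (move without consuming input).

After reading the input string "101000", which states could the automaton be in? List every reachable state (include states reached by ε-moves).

Start: ε-closure({e}) = {e, k}.
Read '1': {e, k} → {e, k}.
Read '0': {e, k} → {f, h, i, j, k}.
Read '1': {f, h, i, j, k} → {f, g, h, i, k}.
Read '0': {f, g, h, i, k} → {e, f, h, i, j, k}.
Read '0': {e, f, h, i, j, k} → {e, f, h, i, j, k}.
Read '0': {e, f, h, i, j, k} → {e, f, h, i, j, k}.

{e, f, h, i, j, k}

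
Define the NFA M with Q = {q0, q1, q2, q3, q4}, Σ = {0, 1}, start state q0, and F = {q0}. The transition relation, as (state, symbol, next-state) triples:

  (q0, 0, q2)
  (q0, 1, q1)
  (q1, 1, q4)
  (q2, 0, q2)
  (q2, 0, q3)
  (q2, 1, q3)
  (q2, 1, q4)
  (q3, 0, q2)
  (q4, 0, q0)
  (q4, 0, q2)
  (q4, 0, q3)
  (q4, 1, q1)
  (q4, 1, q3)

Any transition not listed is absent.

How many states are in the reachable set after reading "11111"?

2

Start in {q0}.
Read '1': {q0} → {q1}.
Read '1': {q1} → {q4}.
Read '1': {q4} → {q1, q3}.
Read '1': {q1, q3} → {q4}.
Read '1': {q4} → {q1, q3}.
That set has 2 states.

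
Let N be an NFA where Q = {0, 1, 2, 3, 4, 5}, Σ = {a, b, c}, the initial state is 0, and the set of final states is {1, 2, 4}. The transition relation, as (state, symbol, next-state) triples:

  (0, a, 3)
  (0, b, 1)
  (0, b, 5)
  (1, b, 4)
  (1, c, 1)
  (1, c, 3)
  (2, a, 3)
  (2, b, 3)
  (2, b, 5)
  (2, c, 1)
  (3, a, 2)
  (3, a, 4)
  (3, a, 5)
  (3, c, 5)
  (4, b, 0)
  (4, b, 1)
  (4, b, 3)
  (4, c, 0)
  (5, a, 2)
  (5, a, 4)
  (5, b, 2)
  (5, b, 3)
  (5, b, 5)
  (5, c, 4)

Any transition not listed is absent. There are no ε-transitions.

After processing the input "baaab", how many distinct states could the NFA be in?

Start in {0}.
Read 'b': 0→{1, 5}; now {1, 5}.
Read 'a': 1→∅, 5→{2, 4}; now {2, 4}.
Read 'a': 2→{3}, 4→∅; now {3}.
Read 'a': 3→{2, 4, 5}; now {2, 4, 5}.
Read 'b': 2→{3, 5}, 4→{0, 1, 3}, 5→{2, 3, 5}; now {0, 1, 2, 3, 5}.
That set has 5 states.

5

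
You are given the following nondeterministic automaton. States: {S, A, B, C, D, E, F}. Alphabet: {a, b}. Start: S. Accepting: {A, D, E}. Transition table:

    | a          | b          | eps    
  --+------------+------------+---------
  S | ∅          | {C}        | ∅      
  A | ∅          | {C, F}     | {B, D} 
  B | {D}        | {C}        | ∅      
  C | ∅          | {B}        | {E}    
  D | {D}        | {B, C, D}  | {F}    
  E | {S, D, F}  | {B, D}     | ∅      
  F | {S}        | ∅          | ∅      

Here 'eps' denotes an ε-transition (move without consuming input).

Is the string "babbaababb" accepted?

Yes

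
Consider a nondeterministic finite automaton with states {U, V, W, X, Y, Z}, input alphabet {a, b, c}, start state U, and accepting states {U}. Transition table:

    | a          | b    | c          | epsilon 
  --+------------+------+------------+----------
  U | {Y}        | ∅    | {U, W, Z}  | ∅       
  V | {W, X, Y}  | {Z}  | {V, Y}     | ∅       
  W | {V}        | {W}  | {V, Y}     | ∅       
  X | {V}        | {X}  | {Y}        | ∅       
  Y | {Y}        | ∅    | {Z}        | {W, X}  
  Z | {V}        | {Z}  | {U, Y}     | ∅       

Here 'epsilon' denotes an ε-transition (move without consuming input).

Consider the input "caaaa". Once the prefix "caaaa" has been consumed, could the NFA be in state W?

Start in {U}.
Read 'c': {U} → {U, W, Z}.
Read 'a': {U, W, Z} → {V, W, X, Y}.
Read 'a': {V, W, X, Y} → {V, W, X, Y}.
Read 'a': {V, W, X, Y} → {V, W, X, Y}.
Read 'a': {V, W, X, Y} → {V, W, X, Y}.
State W is in {V, W, X, Y}.

Yes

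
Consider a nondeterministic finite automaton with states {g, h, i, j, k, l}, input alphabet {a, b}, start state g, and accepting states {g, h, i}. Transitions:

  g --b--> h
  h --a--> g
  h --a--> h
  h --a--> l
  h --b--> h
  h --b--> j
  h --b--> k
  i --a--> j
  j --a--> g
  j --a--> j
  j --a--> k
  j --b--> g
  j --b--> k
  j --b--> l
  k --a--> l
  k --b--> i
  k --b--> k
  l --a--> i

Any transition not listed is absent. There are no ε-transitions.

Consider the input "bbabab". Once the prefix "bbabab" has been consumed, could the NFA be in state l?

Yes

Start in {g}.
Read 'b': {g} → {h}.
Read 'b': {h} → {h, j, k}.
Read 'a': {h, j, k} → {g, h, j, k, l}.
Read 'b': {g, h, j, k, l} → {g, h, i, j, k, l}.
Read 'a': {g, h, i, j, k, l} → {g, h, i, j, k, l}.
Read 'b': {g, h, i, j, k, l} → {g, h, i, j, k, l}.
State l is in {g, h, i, j, k, l}.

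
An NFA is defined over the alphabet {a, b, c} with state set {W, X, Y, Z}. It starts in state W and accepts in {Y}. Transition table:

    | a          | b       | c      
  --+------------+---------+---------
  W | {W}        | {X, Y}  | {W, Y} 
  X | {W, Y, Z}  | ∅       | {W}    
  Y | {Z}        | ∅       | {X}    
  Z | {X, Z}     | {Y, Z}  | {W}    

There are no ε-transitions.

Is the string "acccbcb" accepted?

Yes

Start in {W}.
Read 'a': W→{W}; now {W}.
Read 'c': W→{W, Y}; now {W, Y}.
Read 'c': W→{W, Y}, Y→{X}; now {W, X, Y}.
Read 'c': W→{W, Y}, X→{W}, Y→{X}; now {W, X, Y}.
Read 'b': W→{X, Y}, X→∅, Y→∅; now {X, Y}.
Read 'c': X→{W}, Y→{X}; now {W, X}.
Read 'b': W→{X, Y}, X→∅; now {X, Y}.
The final set {X, Y} contains the accepting state Y.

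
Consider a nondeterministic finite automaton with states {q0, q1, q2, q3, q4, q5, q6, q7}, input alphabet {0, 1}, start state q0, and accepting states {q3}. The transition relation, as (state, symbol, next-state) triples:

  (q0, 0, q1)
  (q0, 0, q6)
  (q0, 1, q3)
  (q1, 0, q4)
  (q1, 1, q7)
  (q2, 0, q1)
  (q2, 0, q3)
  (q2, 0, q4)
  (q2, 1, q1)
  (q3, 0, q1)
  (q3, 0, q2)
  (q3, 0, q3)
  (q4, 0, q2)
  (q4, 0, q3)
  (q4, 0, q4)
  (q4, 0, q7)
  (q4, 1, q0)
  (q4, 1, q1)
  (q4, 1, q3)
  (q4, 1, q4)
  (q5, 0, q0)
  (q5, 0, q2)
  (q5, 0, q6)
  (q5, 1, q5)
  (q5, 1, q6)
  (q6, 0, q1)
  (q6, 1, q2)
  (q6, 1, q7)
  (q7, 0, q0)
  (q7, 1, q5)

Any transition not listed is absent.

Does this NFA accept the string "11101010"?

Start in {q0}.
Read '1': q0→{q3}; now {q3}.
Read '1': q3→∅; now ∅.
The set is empty and remains empty for the remaining 6 symbols.
The final set ∅ contains no accepting state.

No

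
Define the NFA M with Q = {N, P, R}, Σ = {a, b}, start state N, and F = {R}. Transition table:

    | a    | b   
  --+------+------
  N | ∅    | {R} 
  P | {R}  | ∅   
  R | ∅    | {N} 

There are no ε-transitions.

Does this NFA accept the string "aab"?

Start in {N}.
Read 'a': {N} → ∅.
The set is empty and remains empty for the remaining 2 symbols.
The final set ∅ contains no accepting state.

No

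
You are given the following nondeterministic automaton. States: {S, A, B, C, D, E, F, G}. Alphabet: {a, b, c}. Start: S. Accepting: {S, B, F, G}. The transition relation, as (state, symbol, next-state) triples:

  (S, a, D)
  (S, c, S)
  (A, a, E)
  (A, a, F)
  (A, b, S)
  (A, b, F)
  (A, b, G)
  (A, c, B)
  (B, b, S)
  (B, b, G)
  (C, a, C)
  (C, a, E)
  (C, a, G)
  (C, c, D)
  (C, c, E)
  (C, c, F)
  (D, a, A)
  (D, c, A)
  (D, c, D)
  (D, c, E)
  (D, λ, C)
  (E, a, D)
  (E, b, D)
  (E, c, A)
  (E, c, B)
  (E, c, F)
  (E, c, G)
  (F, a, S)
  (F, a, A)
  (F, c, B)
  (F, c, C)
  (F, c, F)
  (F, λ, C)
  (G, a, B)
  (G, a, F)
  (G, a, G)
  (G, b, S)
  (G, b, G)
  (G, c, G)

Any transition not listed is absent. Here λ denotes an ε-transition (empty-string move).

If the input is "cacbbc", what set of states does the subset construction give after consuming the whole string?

{S, G}

Start in {S}.
Read 'c': S→{S}; now {S}.
Read 'a': S→{D}; union {D}; ε-closure = {C, D}.
Read 'c': C→{D, E, F}, D→{A, D, E}; union {A, D, E, F}; ε-closure = {A, C, D, E, F}.
Read 'b': A→{S, F, G}, C→∅, D→∅, E→{D}, F→∅; union {S, D, F, G}; ε-closure = {S, C, D, F, G}.
Read 'b': S→∅, C→∅, D→∅, F→∅, G→{S, G}; now {S, G}.
Read 'c': S→{S}, G→{G}; now {S, G}.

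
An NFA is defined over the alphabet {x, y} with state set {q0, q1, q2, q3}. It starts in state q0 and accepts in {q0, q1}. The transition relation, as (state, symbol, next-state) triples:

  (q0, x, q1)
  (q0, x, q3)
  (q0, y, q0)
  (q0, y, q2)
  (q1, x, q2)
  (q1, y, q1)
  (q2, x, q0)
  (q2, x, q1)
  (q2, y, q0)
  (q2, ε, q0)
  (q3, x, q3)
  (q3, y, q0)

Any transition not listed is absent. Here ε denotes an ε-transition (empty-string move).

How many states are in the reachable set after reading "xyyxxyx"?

Start in {q0}.
Read 'x': q0→{q1, q3}; now {q1, q3}.
Read 'y': q1→{q1}, q3→{q0}; now {q0, q1}.
Read 'y': q0→{q0, q2}, q1→{q1}; now {q0, q1, q2}.
Read 'x': q0→{q1, q3}, q1→{q2}, q2→{q0, q1}; now {q0, q1, q2, q3}.
Read 'x': q0→{q1, q3}, q1→{q2}, q2→{q0, q1}, q3→{q3}; now {q0, q1, q2, q3}.
Read 'y': q0→{q0, q2}, q1→{q1}, q2→{q0}, q3→{q0}; now {q0, q1, q2}.
Read 'x': q0→{q1, q3}, q1→{q2}, q2→{q0, q1}; now {q0, q1, q2, q3}.
That set has 4 states.

4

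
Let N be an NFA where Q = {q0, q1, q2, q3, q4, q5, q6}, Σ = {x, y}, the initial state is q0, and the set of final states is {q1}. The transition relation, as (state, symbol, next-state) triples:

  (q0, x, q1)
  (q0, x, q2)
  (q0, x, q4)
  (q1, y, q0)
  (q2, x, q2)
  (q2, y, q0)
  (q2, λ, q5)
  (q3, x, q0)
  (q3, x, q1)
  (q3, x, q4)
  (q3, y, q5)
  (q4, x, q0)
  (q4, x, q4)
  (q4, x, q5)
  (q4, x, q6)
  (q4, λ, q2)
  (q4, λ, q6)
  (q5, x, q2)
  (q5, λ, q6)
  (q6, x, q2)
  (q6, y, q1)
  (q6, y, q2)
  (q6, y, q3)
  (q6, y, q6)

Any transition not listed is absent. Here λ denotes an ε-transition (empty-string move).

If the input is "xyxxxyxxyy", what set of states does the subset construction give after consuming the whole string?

{q0, q1, q2, q3, q5, q6}

Start in {q0}.
Read 'x': {q0} → {q1, q2, q4, q5, q6}.
Read 'y': {q1, q2, q4, q5, q6} → {q0, q1, q2, q3, q5, q6}.
Read 'x': {q0, q1, q2, q3, q5, q6} → {q0, q1, q2, q4, q5, q6}.
Read 'x': {q0, q1, q2, q4, q5, q6} → {q0, q1, q2, q4, q5, q6}.
Read 'x': {q0, q1, q2, q4, q5, q6} → {q0, q1, q2, q4, q5, q6}.
Read 'y': {q0, q1, q2, q4, q5, q6} → {q0, q1, q2, q3, q5, q6}.
Read 'x': {q0, q1, q2, q3, q5, q6} → {q0, q1, q2, q4, q5, q6}.
Read 'x': {q0, q1, q2, q4, q5, q6} → {q0, q1, q2, q4, q5, q6}.
Read 'y': {q0, q1, q2, q4, q5, q6} → {q0, q1, q2, q3, q5, q6}.
Read 'y': {q0, q1, q2, q3, q5, q6} → {q0, q1, q2, q3, q5, q6}.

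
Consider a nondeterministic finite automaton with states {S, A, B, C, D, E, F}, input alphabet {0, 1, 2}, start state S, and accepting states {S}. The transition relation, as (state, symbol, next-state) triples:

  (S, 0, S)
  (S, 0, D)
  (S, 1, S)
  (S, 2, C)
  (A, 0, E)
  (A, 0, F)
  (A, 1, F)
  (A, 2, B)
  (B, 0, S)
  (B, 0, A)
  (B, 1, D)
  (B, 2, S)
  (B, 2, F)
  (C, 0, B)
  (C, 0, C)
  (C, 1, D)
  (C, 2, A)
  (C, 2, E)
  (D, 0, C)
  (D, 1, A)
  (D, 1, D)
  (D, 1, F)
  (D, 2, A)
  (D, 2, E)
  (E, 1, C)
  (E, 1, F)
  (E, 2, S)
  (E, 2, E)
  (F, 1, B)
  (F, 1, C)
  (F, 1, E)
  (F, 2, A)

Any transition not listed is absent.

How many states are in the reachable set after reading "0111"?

7

Start in {S}.
Read '0': {S} → {S, D}.
Read '1': {S, D} → {S, A, D, F}.
Read '1': {S, A, D, F} → {S, A, B, C, D, E, F}.
Read '1': {S, A, B, C, D, E, F} → {S, A, B, C, D, E, F}.
That set has 7 states.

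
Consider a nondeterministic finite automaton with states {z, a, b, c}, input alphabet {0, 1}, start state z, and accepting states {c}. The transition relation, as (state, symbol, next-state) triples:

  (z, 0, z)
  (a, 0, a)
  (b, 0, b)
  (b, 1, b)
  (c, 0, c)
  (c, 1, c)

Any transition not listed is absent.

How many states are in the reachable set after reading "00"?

1

Start in {z}.
Read '0': z→{z}; now {z}.
Read '0': z→{z}; now {z}.
That set has 1 state.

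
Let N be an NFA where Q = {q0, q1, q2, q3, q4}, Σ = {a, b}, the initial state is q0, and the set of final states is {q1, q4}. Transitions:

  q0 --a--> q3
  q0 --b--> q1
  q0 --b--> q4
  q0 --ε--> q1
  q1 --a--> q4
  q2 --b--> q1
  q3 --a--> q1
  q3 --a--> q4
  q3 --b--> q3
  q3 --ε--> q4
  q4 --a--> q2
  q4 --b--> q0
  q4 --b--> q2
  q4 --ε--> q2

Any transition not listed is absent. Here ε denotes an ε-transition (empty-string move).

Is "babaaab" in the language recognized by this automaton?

Yes

Start: ε-closure({q0}) = {q0, q1}.
Read 'b': q0→{q1, q4}, q1→∅; union {q1, q4}; ε-closure = {q1, q2, q4}.
Read 'a': q1→{q4}, q2→∅, q4→{q2}; now {q2, q4}.
Read 'b': q2→{q1}, q4→{q0, q2}; now {q0, q1, q2}.
Read 'a': q0→{q3}, q1→{q4}, q2→∅; union {q3, q4}; ε-closure = {q2, q3, q4}.
Read 'a': q2→∅, q3→{q1, q4}, q4→{q2}; now {q1, q2, q4}.
Read 'a': q1→{q4}, q2→∅, q4→{q2}; now {q2, q4}.
Read 'b': q2→{q1}, q4→{q0, q2}; now {q0, q1, q2}.
The final set {q0, q1, q2} contains the accepting state q1.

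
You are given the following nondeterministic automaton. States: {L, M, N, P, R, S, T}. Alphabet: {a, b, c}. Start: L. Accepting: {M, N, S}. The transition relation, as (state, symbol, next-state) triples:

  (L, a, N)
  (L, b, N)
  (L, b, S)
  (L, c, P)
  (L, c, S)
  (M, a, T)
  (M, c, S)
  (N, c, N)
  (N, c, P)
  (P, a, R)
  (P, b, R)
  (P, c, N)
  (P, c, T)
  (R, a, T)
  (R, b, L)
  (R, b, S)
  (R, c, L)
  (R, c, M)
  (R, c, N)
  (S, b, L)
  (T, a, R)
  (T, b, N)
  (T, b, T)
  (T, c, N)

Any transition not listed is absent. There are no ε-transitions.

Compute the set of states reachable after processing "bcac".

{L, M, N}

Start in {L}.
Read 'b': L→{N, S}; now {N, S}.
Read 'c': N→{N, P}, S→∅; now {N, P}.
Read 'a': N→∅, P→{R}; now {R}.
Read 'c': R→{L, M, N}; now {L, M, N}.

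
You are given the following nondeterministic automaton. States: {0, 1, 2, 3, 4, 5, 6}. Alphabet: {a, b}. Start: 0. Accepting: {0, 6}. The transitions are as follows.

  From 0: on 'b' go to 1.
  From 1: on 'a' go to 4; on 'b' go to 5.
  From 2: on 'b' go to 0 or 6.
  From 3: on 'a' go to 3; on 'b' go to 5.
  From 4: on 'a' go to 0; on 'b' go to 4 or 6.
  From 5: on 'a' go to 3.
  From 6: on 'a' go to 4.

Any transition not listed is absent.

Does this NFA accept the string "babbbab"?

Start in {0}.
Read 'b': 0→{1}; now {1}.
Read 'a': 1→{4}; now {4}.
Read 'b': 4→{4, 6}; now {4, 6}.
Read 'b': 4→{4, 6}, 6→∅; now {4, 6}.
Read 'b': 4→{4, 6}, 6→∅; now {4, 6}.
Read 'a': 4→{0}, 6→{4}; now {0, 4}.
Read 'b': 0→{1}, 4→{4, 6}; now {1, 4, 6}.
The final set {1, 4, 6} contains the accepting state 6.

Yes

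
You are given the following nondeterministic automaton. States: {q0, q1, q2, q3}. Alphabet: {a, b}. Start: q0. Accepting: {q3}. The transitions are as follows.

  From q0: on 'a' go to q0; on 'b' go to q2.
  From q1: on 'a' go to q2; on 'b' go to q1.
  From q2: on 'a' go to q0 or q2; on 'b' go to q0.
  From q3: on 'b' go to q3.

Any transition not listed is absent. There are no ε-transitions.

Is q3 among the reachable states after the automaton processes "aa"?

No

Start in {q0}.
Read 'a': {q0} → {q0}.
Read 'a': {q0} → {q0}.
State q3 is not in {q0}.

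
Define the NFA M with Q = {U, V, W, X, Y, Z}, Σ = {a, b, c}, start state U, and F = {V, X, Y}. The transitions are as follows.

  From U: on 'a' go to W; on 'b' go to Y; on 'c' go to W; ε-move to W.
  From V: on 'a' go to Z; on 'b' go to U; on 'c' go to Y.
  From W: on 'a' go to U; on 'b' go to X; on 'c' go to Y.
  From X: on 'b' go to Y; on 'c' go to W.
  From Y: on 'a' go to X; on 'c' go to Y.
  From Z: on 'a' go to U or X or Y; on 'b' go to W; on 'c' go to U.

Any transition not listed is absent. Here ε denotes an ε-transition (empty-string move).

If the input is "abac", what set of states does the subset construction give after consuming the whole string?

{W}

Start: ε-closure({U}) = {U, W}.
Read 'a': U→{W}, W→{U}; now {U, W}.
Read 'b': U→{Y}, W→{X}; now {X, Y}.
Read 'a': X→∅, Y→{X}; now {X}.
Read 'c': X→{W}; now {W}.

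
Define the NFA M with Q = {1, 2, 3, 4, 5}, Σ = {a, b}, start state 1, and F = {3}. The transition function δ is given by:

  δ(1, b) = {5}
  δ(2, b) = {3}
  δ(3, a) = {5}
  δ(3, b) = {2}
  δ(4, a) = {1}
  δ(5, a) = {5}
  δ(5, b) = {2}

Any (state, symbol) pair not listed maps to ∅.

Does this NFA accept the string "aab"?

No

Start in {1}.
Read 'a': {1} → ∅.
The set is empty and remains empty for the remaining 2 symbols.
The final set ∅ contains no accepting state.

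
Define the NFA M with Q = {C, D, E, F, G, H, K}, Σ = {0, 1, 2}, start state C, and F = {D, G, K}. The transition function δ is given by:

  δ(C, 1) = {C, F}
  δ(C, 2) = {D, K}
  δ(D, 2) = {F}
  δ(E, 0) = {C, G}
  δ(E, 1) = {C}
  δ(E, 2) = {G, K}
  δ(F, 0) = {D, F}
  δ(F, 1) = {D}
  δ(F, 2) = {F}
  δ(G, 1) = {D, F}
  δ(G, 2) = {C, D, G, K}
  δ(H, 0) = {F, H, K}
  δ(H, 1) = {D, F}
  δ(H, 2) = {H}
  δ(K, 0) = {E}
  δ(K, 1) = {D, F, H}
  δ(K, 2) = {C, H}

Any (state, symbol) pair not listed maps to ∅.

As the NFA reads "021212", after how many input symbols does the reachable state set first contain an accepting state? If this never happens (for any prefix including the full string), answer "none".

Start in {C}.
Read '0': {C} → ∅.
The set is empty and remains empty for the remaining 5 symbols.
No reachable set along the way intersects F.

none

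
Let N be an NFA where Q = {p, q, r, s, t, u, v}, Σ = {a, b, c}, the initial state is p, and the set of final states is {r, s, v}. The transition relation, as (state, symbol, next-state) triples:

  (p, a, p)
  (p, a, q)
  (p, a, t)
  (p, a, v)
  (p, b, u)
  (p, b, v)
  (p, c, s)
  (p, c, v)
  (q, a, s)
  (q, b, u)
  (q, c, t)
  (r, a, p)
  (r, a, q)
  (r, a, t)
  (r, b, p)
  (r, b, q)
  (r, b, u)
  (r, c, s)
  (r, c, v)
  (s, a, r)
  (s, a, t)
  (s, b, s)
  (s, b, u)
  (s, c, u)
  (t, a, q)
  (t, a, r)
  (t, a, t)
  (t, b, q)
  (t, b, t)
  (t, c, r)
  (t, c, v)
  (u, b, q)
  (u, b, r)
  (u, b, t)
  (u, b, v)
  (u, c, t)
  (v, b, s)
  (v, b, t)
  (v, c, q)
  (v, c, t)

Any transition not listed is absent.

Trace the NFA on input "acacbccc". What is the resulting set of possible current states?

{q, r, s, t, u, v}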